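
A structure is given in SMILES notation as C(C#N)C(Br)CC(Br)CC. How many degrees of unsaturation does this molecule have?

2

Atom tally by fragment:
  NCCH2 → C:2 H:2 N:1
  CH(Br) → C:1 H:1 Br:1
  CH2 → C:1 H:2
  CH(Br) → C:1 H:1 Br:1
  CH2 → C:1 H:2
  CH3 → C:1 H:3
Element totals:
  C: 7
  H: 11
  Br: 2
  N: 1
Molecular formula: C7H11Br2N.
DoU = (2C + 2 + N − H − X) / 2 = (2·7 + 2 + 1 − 11 − 2) / 2 = 2.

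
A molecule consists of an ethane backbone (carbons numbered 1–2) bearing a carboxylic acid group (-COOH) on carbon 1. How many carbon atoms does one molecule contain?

3

Atom tally by fragment:
  HOOCCH2 → C:2 H:3 O:2
  CH3 → C:1 H:3
Element totals:
  C: 3
  H: 6
  O: 2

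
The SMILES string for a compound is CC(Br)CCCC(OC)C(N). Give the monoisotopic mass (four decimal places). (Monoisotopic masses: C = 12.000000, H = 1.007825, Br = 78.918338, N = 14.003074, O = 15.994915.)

Atom tally by fragment:
  CH3 → C:1 H:3
  CH(Br) → C:1 H:1 Br:1
  CH2 → C:1 H:2
  CH2 → C:1 H:2
  CH2 → C:1 H:2
  CH(OCH3) → C:2 H:4 O:1
  CH2NH2 → C:1 H:4 N:1
Element totals:
  C: 8
  H: 18
  Br: 1
  N: 1
  O: 1
Molecular formula: C8H18BrNO.
  M = 8(12.0) + 18(1.007825) + 78.918338 + 14.003074 + 15.994915
    = 96.000000 + 18.140850 + 78.918338 + 14.003074 + 15.994915 = 223.057177

223.0572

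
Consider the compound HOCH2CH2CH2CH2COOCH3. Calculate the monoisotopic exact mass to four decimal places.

132.0786

Element totals:
  C: 6
  H: 12
  O: 3
Molecular formula: C6H12O3.
  M = 6(12.0) + 12(1.007825) + 3(15.994915)
    = 72.000000 + 12.093900 + 47.984745 = 132.078645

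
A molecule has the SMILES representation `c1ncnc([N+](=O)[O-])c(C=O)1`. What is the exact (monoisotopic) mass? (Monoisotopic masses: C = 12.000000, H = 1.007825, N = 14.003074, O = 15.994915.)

153.0174

Atom tally by fragment:
  pyrimidine ring core → C:4 H:4 N:2
  (− 2 ring H displaced by substituents)
  + NO2 → N:1 O:2
  + CHO → C:1 H:1 O:1
Element totals:
  C: 5
  H: 3
  N: 3
  O: 3
Molecular formula: C5H3N3O3.
  M = 5(12.0) + 3(1.007825) + 3(14.003074) + 3(15.994915)
    = 60.000000 + 3.023475 + 42.009222 + 47.984745 = 153.017442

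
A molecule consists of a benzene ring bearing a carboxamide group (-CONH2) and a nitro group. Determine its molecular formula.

Atom tally by fragment:
  benzene ring core → C:6 H:6
  (− 2 ring H displaced by substituents)
  + CONH2 → C:1 H:2 O:1 N:1
  + NO2 → N:1 O:2
Element totals:
  C: 7
  H: 6
  N: 2
  O: 3

C7H6N2O3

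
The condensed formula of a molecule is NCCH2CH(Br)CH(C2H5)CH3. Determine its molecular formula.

Atom tally by fragment:
  NCCH2 → C:2 H:2 N:1
  CH(Br) → C:1 H:1 Br:1
  CH(C2H5) → C:3 H:6
  CH3 → C:1 H:3
Element totals:
  C: 7
  H: 12
  Br: 1
  N: 1

C7H12BrN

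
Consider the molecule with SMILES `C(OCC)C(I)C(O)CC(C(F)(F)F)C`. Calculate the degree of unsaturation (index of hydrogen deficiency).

Atom tally by fragment:
  C2H5OCH2 → C:3 H:7 O:1
  CH(I) → C:1 H:1 I:1
  CH(OH) → C:1 H:2 O:1
  CH2 → C:1 H:2
  CH(CF3) → C:2 H:1 F:3
  CH3 → C:1 H:3
Element totals:
  C: 9
  H: 16
  F: 3
  I: 1
  O: 2
Molecular formula: C9H16F3IO2.
DoU = (2C + 2 + N − H − X) / 2 = (2·9 + 2 + 0 − 16 − 4) / 2 = 0.

0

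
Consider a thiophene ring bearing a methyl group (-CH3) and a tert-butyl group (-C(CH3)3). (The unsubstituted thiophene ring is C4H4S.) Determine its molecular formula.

C9H14S

Atom tally by fragment:
  thiophene ring core → C:4 H:4 S:1
  (− 2 ring H displaced by substituents)
  + CH3 → C:1 H:3
  + C(CH3)3 → C:4 H:9
Element totals:
  C: 9
  H: 14
  S: 1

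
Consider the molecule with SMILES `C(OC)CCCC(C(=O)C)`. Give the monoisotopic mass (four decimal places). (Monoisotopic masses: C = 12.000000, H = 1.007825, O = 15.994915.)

Atom tally by fragment:
  CH3OCH2 → C:2 H:5 O:1
  CH2 → C:1 H:2
  CH2 → C:1 H:2
  CH2 → C:1 H:2
  CH2COCH3 → C:3 H:5 O:1
Element totals:
  C: 8
  H: 16
  O: 2
Molecular formula: C8H16O2.
  M = 8(12.0) + 16(1.007825) + 2(15.994915)
    = 96.000000 + 16.125200 + 31.989830 = 144.115030

144.1150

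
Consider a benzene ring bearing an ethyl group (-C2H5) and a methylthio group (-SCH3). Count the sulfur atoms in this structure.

Atom tally by fragment:
  benzene ring core → C:6 H:6
  (− 2 ring H displaced by substituents)
  + C2H5 → C:2 H:5
  + SCH3 → C:1 H:3 S:1
Element totals:
  C: 9
  H: 12
  S: 1

1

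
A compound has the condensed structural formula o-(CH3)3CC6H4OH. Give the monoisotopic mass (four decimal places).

Atom tally by fragment:
  benzene ring core → C:6 H:6
  (− 2 ring H displaced by substituents)
  + C(CH3)3 → C:4 H:9
  + OH → O:1 H:1
Element totals:
  C: 10
  H: 14
  O: 1
Molecular formula: C10H14O.
  M = 10(12.0) + 14(1.007825) + 15.994915
    = 120.000000 + 14.109550 + 15.994915 = 150.104465

150.1045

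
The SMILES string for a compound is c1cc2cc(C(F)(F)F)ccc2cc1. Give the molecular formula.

Atom tally by fragment:
  naphthalene ring system core → C:10 H:8
  (− 1 ring H displaced by substituents)
  + CF3 → C:1 F:3
Element totals:
  C: 11
  H: 7
  F: 3

C11H7F3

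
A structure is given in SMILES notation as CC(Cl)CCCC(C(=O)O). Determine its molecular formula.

Atom tally by fragment:
  CH3 → C:1 H:3
  CH(Cl) → C:1 H:1 Cl:1
  CH2 → C:1 H:2
  CH2 → C:1 H:2
  CH2 → C:1 H:2
  CH2COOH → C:2 H:3 O:2
Element totals:
  C: 7
  H: 13
  Cl: 1
  O: 2

C7H13ClO2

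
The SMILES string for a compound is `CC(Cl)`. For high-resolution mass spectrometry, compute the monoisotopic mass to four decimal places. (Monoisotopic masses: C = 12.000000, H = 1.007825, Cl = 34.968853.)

Atom tally by fragment:
  CH3 → C:1 H:3
  CH2Cl → C:1 H:2 Cl:1
Element totals:
  C: 2
  H: 5
  Cl: 1
Molecular formula: C2H5Cl.
  M = 2(12.0) + 5(1.007825) + 34.968853
    = 24.000000 + 5.039125 + 34.968853 = 64.007978

64.0080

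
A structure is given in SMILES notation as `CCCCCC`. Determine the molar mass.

86.18 g/mol

Atom tally by fragment:
  CH3 → C:1 H:3
  CH2 → C:1 H:2
  CH2 → C:1 H:2
  CH2 → C:1 H:2
  CH2 → C:1 H:2
  CH3 → C:1 H:3
Element totals:
  C: 6
  H: 14
Molecular formula: C6H14.
  M = 6(12.011) + 14(1.008)
    = 72.066 + 14.112 = 86.178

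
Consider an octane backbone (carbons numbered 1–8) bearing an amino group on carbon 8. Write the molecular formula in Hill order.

Atom tally by fragment:
  CH3 → C:1 H:3
  CH2 → C:1 H:2
  CH2 → C:1 H:2
  CH2 → C:1 H:2
  CH2 → C:1 H:2
  CH2 → C:1 H:2
  CH2 → C:1 H:2
  CH2NH2 → C:1 H:4 N:1
Element totals:
  C: 8
  H: 19
  N: 1

C8H19N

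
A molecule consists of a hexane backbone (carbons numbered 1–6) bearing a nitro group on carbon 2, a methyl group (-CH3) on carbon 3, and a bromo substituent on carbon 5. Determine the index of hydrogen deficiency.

Atom tally by fragment:
  CH3 → C:1 H:3
  CH(NO2) → C:1 H:1 N:1 O:2
  CH(CH3) → C:2 H:4
  CH2 → C:1 H:2
  CH(Br) → C:1 H:1 Br:1
  CH3 → C:1 H:3
Element totals:
  C: 7
  H: 14
  Br: 1
  N: 1
  O: 2
Molecular formula: C7H14BrNO2.
DoU = (2C + 2 + N − H − X) / 2 = (2·7 + 2 + 1 − 14 − 1) / 2 = 1.

1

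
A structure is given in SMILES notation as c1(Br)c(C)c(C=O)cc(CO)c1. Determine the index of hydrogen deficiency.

Atom tally by fragment:
  benzene ring core → C:6 H:6
  (− 4 ring H displaced by substituents)
  + Br → Br:1
  + CH3 → C:1 H:3
  + CHO → C:1 H:1 O:1
  + CH2OH → C:1 H:3 O:1
Element totals:
  C: 9
  H: 9
  Br: 1
  O: 2
Molecular formula: C9H9BrO2.
DoU = (2C + 2 + N − H − X) / 2 = (2·9 + 2 + 0 − 9 − 1) / 2 = 5.

5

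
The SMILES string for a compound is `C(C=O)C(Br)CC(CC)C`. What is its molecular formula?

C8H15BrO

Atom tally by fragment:
  OHCCH2 → C:2 H:3 O:1
  CH(Br) → C:1 H:1 Br:1
  CH2 → C:1 H:2
  CH(C2H5) → C:3 H:6
  CH3 → C:1 H:3
Element totals:
  C: 8
  H: 15
  Br: 1
  O: 1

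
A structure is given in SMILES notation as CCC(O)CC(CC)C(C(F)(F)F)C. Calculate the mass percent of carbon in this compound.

56.59%

Atom tally by fragment:
  CH3 → C:1 H:3
  CH2 → C:1 H:2
  CH(OH) → C:1 H:2 O:1
  CH2 → C:1 H:2
  CH(C2H5) → C:3 H:6
  CH(CF3) → C:2 H:1 F:3
  CH3 → C:1 H:3
Element totals:
  C: 10
  H: 19
  F: 3
  O: 1
Molecular formula: C10H19F3O.
Molar mass = 212.255 g/mol.
Mass from C: 10 × 12.011 = 120.110 g/mol.
%C = 120.110 / 212.255 × 100 = 56.59%.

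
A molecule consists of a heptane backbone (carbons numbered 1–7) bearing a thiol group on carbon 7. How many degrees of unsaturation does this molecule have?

0

Atom tally by fragment:
  CH3 → C:1 H:3
  CH2 → C:1 H:2
  CH2 → C:1 H:2
  CH2 → C:1 H:2
  CH2 → C:1 H:2
  CH2 → C:1 H:2
  CH2SH → C:1 H:3 S:1
Element totals:
  C: 7
  H: 16
  S: 1
Molecular formula: C7H16S.
DoU = (2C + 2 + N − H − X) / 2 = (2·7 + 2 + 0 − 16 − 0) / 2 = 0.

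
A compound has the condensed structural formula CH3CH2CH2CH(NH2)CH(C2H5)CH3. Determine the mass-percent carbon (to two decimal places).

74.34%

Element totals:
  C: 8
  H: 19
  N: 1
Molecular formula: C8H19N.
Molar mass = 129.247 g/mol.
Mass from C: 8 × 12.011 = 96.088 g/mol.
%C = 96.088 / 129.247 × 100 = 74.34%.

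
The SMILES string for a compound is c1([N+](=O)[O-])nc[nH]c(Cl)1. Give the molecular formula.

Atom tally by fragment:
  imidazole ring core → C:3 H:4 N:2
  (− 2 ring H displaced by substituents)
  + NO2 → N:1 O:2
  + Cl → Cl:1
Element totals:
  C: 3
  H: 2
  Cl: 1
  N: 3
  O: 2

C3H2ClN3O2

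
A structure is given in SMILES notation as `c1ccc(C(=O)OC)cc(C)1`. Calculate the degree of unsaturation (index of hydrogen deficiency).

5

Atom tally by fragment:
  benzene ring core → C:6 H:6
  (− 2 ring H displaced by substituents)
  + COOCH3 → C:2 H:3 O:2
  + CH3 → C:1 H:3
Element totals:
  C: 9
  H: 10
  O: 2
Molecular formula: C9H10O2.
DoU = (2C + 2 + N − H − X) / 2 = (2·9 + 2 + 0 − 10 − 0) / 2 = 5.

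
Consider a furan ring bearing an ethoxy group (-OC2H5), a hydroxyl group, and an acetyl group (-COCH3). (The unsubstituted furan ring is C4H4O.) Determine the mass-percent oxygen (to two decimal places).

37.61%

Atom tally by fragment:
  furan ring core → C:4 H:4 O:1
  (− 3 ring H displaced by substituents)
  + OC2H5 → C:2 H:5 O:1
  + OH → O:1 H:1
  + COCH3 → C:2 H:3 O:1
Element totals:
  C: 8
  H: 10
  O: 4
Molecular formula: C8H10O4.
Molar mass = 170.164 g/mol.
Mass from O: 4 × 15.999 = 63.996 g/mol.
%O = 63.996 / 170.164 × 100 = 37.61%.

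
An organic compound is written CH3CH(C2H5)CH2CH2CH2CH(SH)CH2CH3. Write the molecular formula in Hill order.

Element totals:
  C: 10
  H: 22
  S: 1

C10H22S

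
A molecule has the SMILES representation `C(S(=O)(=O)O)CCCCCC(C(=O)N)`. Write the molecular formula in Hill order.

Atom tally by fragment:
  HO3SCH2 → C:1 H:3 S:1 O:3
  CH2 → C:1 H:2
  CH2 → C:1 H:2
  CH2 → C:1 H:2
  CH2 → C:1 H:2
  CH2 → C:1 H:2
  CH2CONH2 → C:2 H:4 O:1 N:1
Element totals:
  C: 8
  H: 17
  N: 1
  O: 4
  S: 1

C8H17NO4S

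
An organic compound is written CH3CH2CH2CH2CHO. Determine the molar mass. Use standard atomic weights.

86.13 g/mol

Atom tally by fragment:
  CH3 → C:1 H:3
  CH2 → C:1 H:2
  CH2 → C:1 H:2
  CH2CHO → C:2 H:3 O:1
Element totals:
  C: 5
  H: 10
  O: 1
Molecular formula: C5H10O.
  M = 5(12.011) + 10(1.008) + 15.999
    = 60.055 + 10.080 + 15.999 = 86.134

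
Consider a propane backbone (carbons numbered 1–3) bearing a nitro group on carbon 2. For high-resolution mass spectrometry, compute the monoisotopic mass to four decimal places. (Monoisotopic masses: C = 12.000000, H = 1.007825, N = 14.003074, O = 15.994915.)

89.0477

Atom tally by fragment:
  CH3 → C:1 H:3
  CH(NO2) → C:1 H:1 N:1 O:2
  CH3 → C:1 H:3
Element totals:
  C: 3
  H: 7
  N: 1
  O: 2
Molecular formula: C3H7NO2.
  M = 3(12.0) + 7(1.007825) + 14.003074 + 2(15.994915)
    = 36.000000 + 7.054775 + 14.003074 + 31.989830 = 89.047679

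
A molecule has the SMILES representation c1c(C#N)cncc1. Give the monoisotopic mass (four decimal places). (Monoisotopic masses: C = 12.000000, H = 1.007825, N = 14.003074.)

Atom tally by fragment:
  pyridine ring core → C:5 H:5 N:1
  (− 1 ring H displaced by substituents)
  + CN → C:1 N:1
Element totals:
  C: 6
  H: 4
  N: 2
Molecular formula: C6H4N2.
  M = 6(12.0) + 4(1.007825) + 2(14.003074)
    = 72.000000 + 4.031300 + 28.006148 = 104.037448

104.0374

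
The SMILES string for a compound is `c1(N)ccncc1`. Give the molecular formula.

Atom tally by fragment:
  pyridine ring core → C:5 H:5 N:1
  (− 1 ring H displaced by substituents)
  + NH2 → N:1 H:2
Element totals:
  C: 5
  H: 6
  N: 2

C5H6N2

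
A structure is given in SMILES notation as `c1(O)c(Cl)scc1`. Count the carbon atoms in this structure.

Atom tally by fragment:
  thiophene ring core → C:4 H:4 S:1
  (− 2 ring H displaced by substituents)
  + OH → O:1 H:1
  + Cl → Cl:1
Element totals:
  C: 4
  H: 3
  Cl: 1
  O: 1
  S: 1

4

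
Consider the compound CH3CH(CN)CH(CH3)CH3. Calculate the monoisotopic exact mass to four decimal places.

97.0891

Atom tally by fragment:
  CH3 → C:1 H:3
  CH(CN) → C:2 H:1 N:1
  CH(CH3) → C:2 H:4
  CH3 → C:1 H:3
Element totals:
  C: 6
  H: 11
  N: 1
Molecular formula: C6H11N.
  M = 6(12.0) + 11(1.007825) + 14.003074
    = 72.000000 + 11.086075 + 14.003074 = 97.089149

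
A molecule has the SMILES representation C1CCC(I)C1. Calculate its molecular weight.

196.03 g/mol

Atom tally by fragment:
  cyclopentane ring core → C:5 H:10
  (− 1 ring H displaced by substituents)
  + I → I:1
Element totals:
  C: 5
  H: 9
  I: 1
Molecular formula: C5H9I.
  M = 5(12.011) + 9(1.008) + 126.904
    = 60.055 + 9.072 + 126.904 = 196.031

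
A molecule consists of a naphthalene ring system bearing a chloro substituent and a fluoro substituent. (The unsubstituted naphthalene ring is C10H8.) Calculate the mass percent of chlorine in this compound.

Atom tally by fragment:
  naphthalene ring system core → C:10 H:8
  (− 2 ring H displaced by substituents)
  + Cl → Cl:1
  + F → F:1
Element totals:
  C: 10
  H: 6
  Cl: 1
  F: 1
Molecular formula: C10H6ClF.
Molar mass = 180.606 g/mol.
Mass from Cl: 1 × 35.45 = 35.450 g/mol.
%Cl = 35.450 / 180.606 × 100 = 19.63%.

19.63%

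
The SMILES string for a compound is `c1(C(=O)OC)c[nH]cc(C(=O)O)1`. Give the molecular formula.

Atom tally by fragment:
  pyrrole ring core → C:4 H:5 N:1
  (− 2 ring H displaced by substituents)
  + COOCH3 → C:2 H:3 O:2
  + COOH → C:1 H:1 O:2
Element totals:
  C: 7
  H: 7
  N: 1
  O: 4

C7H7NO4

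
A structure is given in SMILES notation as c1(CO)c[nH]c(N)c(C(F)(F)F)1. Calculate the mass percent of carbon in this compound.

40.01%

Atom tally by fragment:
  pyrrole ring core → C:4 H:5 N:1
  (− 3 ring H displaced by substituents)
  + CH2OH → C:1 H:3 O:1
  + NH2 → N:1 H:2
  + CF3 → C:1 F:3
Element totals:
  C: 6
  H: 7
  F: 3
  N: 2
  O: 1
Molecular formula: C6H7F3N2O.
Molar mass = 180.129 g/mol.
Mass from C: 6 × 12.011 = 72.066 g/mol.
%C = 72.066 / 180.129 × 100 = 40.01%.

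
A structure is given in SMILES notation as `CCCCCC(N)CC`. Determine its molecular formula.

Atom tally by fragment:
  CH3 → C:1 H:3
  CH2 → C:1 H:2
  CH2 → C:1 H:2
  CH2 → C:1 H:2
  CH2 → C:1 H:2
  CH(NH2) → C:1 H:3 N:1
  CH2 → C:1 H:2
  CH3 → C:1 H:3
Element totals:
  C: 8
  H: 19
  N: 1

C8H19N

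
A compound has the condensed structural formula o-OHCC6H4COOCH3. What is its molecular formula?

Element totals:
  C: 9
  H: 8
  O: 3

C9H8O3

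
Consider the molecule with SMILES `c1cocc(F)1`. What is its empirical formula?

Atom tally by fragment:
  furan ring core → C:4 H:4 O:1
  (− 1 ring H displaced by substituents)
  + F → F:1
Element totals:
  C: 4
  H: 3
  F: 1
  O: 1
Molecular formula: C4H3FO.
gcd of subscripts (4, 1, 3, 1) = 1, so the empirical formula equals the molecular formula.

C4H3FO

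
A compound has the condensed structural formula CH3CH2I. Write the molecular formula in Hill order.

Atom tally by fragment:
  CH3 → C:1 H:3
  CH2I → C:1 H:2 I:1
Element totals:
  C: 2
  H: 5
  I: 1

C2H5I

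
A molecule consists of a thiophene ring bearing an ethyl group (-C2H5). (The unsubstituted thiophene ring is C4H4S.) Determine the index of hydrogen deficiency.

Atom tally by fragment:
  thiophene ring core → C:4 H:4 S:1
  (− 1 ring H displaced by substituents)
  + C2H5 → C:2 H:5
Element totals:
  C: 6
  H: 8
  S: 1
Molecular formula: C6H8S.
DoU = (2C + 2 + N − H − X) / 2 = (2·6 + 2 + 0 − 8 − 0) / 2 = 3.

3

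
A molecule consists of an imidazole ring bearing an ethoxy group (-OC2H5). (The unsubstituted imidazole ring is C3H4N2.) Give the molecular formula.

Atom tally by fragment:
  imidazole ring core → C:3 H:4 N:2
  (− 1 ring H displaced by substituents)
  + OC2H5 → C:2 H:5 O:1
Element totals:
  C: 5
  H: 8
  N: 2
  O: 1

C5H8N2O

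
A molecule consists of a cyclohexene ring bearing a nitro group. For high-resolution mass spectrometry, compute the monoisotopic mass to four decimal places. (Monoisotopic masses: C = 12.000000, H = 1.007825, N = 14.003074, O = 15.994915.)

Atom tally by fragment:
  cyclohexene ring core → C:6 H:10
  (− 1 ring H displaced by substituents)
  + NO2 → N:1 O:2
Element totals:
  C: 6
  H: 9
  N: 1
  O: 2
Molecular formula: C6H9NO2.
  M = 6(12.0) + 9(1.007825) + 14.003074 + 2(15.994915)
    = 72.000000 + 9.070425 + 14.003074 + 31.989830 = 127.063329

127.0633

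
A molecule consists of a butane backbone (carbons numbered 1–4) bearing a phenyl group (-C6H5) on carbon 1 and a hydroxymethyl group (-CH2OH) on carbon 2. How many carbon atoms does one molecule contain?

Atom tally by fragment:
  C6H5CH2 → C:7 H:7
  CH(CH2OH) → C:2 H:4 O:1
  CH2 → C:1 H:2
  CH3 → C:1 H:3
Element totals:
  C: 11
  H: 16
  O: 1

11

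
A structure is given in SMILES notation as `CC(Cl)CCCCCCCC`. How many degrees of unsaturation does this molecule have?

Atom tally by fragment:
  CH3 → C:1 H:3
  CH(Cl) → C:1 H:1 Cl:1
  CH2 → C:1 H:2
  CH2 → C:1 H:2
  CH2 → C:1 H:2
  CH2 → C:1 H:2
  CH2 → C:1 H:2
  CH2 → C:1 H:2
  CH2 → C:1 H:2
  CH3 → C:1 H:3
Element totals:
  C: 10
  H: 21
  Cl: 1
Molecular formula: C10H21Cl.
DoU = (2C + 2 + N − H − X) / 2 = (2·10 + 2 + 0 − 21 − 1) / 2 = 0.

0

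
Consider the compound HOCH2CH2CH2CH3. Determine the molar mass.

74.12 g/mol

Atom tally by fragment:
  HOCH2 → C:1 H:3 O:1
  CH2 → C:1 H:2
  CH2 → C:1 H:2
  CH3 → C:1 H:3
Element totals:
  C: 4
  H: 10
  O: 1
Molecular formula: C4H10O.
  M = 4(12.011) + 10(1.008) + 15.999
    = 48.044 + 10.080 + 15.999 = 74.123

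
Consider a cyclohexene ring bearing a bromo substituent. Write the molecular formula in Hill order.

Atom tally by fragment:
  cyclohexene ring core → C:6 H:10
  (− 1 ring H displaced by substituents)
  + Br → Br:1
Element totals:
  C: 6
  H: 9
  Br: 1

C6H9Br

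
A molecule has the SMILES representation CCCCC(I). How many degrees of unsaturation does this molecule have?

Atom tally by fragment:
  CH3 → C:1 H:3
  CH2 → C:1 H:2
  CH2 → C:1 H:2
  CH2 → C:1 H:2
  CH2I → C:1 H:2 I:1
Element totals:
  C: 5
  H: 11
  I: 1
Molecular formula: C5H11I.
DoU = (2C + 2 + N − H − X) / 2 = (2·5 + 2 + 0 − 11 − 1) / 2 = 0.

0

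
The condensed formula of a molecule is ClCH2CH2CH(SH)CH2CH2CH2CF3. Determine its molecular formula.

Atom tally by fragment:
  ClCH2 → C:1 H:2 Cl:1
  CH2 → C:1 H:2
  CH(SH) → C:1 H:2 S:1
  CH2 → C:1 H:2
  CH2 → C:1 H:2
  CH2CF3 → C:2 H:2 F:3
Element totals:
  C: 7
  H: 12
  Cl: 1
  F: 3
  S: 1

C7H12ClF3S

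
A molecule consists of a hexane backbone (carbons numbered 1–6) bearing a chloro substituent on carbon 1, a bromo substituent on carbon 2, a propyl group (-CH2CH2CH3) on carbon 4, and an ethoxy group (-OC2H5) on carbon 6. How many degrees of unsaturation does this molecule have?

0

Atom tally by fragment:
  ClCH2 → C:1 H:2 Cl:1
  CH(Br) → C:1 H:1 Br:1
  CH2 → C:1 H:2
  CH(CH2CH2CH3) → C:4 H:8
  CH2 → C:1 H:2
  CH2OC2H5 → C:3 H:7 O:1
Element totals:
  C: 11
  H: 22
  Br: 1
  Cl: 1
  O: 1
Molecular formula: C11H22BrClO.
DoU = (2C + 2 + N − H − X) / 2 = (2·11 + 2 + 0 − 22 − 2) / 2 = 0.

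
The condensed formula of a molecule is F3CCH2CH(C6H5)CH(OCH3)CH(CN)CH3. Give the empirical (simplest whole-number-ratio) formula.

C14H16F3NO

Atom tally by fragment:
  F3CCH2 → C:2 H:2 F:3
  CH(C6H5) → C:7 H:6
  CH(OCH3) → C:2 H:4 O:1
  CH(CN) → C:2 H:1 N:1
  CH3 → C:1 H:3
Element totals:
  C: 14
  H: 16
  F: 3
  N: 1
  O: 1
Molecular formula: C14H16F3NO.
gcd of subscripts (14, 3, 16, 1, 1) = 1, so the empirical formula equals the molecular formula.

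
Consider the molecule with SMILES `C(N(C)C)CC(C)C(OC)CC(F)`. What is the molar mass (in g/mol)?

191.29 g/mol

Atom tally by fragment:
  (CH3)2NCH2 → C:3 H:8 N:1
  CH2 → C:1 H:2
  CH(CH3) → C:2 H:4
  CH(OCH3) → C:2 H:4 O:1
  CH2 → C:1 H:2
  CH2F → C:1 H:2 F:1
Element totals:
  C: 10
  H: 22
  F: 1
  N: 1
  O: 1
Molecular formula: C10H22FNO.
  M = 10(12.011) + 22(1.008) + 18.998 + 14.007 + 15.999
    = 120.110 + 22.176 + 18.998 + 14.007 + 15.999 = 191.290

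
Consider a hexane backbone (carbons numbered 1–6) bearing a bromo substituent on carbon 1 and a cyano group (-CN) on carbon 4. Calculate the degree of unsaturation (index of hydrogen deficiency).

Atom tally by fragment:
  BrCH2 → C:1 H:2 Br:1
  CH2 → C:1 H:2
  CH2 → C:1 H:2
  CH(CN) → C:2 H:1 N:1
  CH2 → C:1 H:2
  CH3 → C:1 H:3
Element totals:
  C: 7
  H: 12
  Br: 1
  N: 1
Molecular formula: C7H12BrN.
DoU = (2C + 2 + N − H − X) / 2 = (2·7 + 2 + 1 − 12 − 1) / 2 = 2.

2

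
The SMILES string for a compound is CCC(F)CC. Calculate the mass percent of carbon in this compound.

Atom tally by fragment:
  CH3 → C:1 H:3
  CH2 → C:1 H:2
  CH(F) → C:1 H:1 F:1
  CH2 → C:1 H:2
  CH3 → C:1 H:3
Element totals:
  C: 5
  H: 11
  F: 1
Molecular formula: C5H11F.
Molar mass = 90.141 g/mol.
Mass from C: 5 × 12.011 = 60.055 g/mol.
%C = 60.055 / 90.141 × 100 = 66.62%.

66.62%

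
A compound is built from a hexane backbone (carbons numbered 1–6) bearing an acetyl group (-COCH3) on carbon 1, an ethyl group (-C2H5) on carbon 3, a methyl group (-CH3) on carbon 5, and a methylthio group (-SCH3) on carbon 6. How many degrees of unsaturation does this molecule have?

Atom tally by fragment:
  CH3COCH2 → C:3 H:5 O:1
  CH2 → C:1 H:2
  CH(C2H5) → C:3 H:6
  CH2 → C:1 H:2
  CH(CH3) → C:2 H:4
  CH2SCH3 → C:2 H:5 S:1
Element totals:
  C: 12
  H: 24
  O: 1
  S: 1
Molecular formula: C12H24OS.
DoU = (2C + 2 + N − H − X) / 2 = (2·12 + 2 + 0 − 24 − 0) / 2 = 1.

1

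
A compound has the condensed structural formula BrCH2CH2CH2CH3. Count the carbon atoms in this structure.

Atom tally by fragment:
  BrCH2 → C:1 H:2 Br:1
  CH2 → C:1 H:2
  CH2 → C:1 H:2
  CH3 → C:1 H:3
Element totals:
  C: 4
  H: 9
  Br: 1

4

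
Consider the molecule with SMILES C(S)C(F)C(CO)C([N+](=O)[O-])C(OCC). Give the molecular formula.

Atom tally by fragment:
  HSCH2 → C:1 H:3 S:1
  CH(F) → C:1 H:1 F:1
  CH(CH2OH) → C:2 H:4 O:1
  CH(NO2) → C:1 H:1 N:1 O:2
  CH2OC2H5 → C:3 H:7 O:1
Element totals:
  C: 8
  H: 16
  F: 1
  N: 1
  O: 4
  S: 1

C8H16FNO4S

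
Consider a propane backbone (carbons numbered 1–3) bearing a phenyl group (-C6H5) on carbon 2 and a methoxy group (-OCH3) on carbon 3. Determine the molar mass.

150.22 g/mol

Atom tally by fragment:
  CH3 → C:1 H:3
  CH(C6H5) → C:7 H:6
  CH2OCH3 → C:2 H:5 O:1
Element totals:
  C: 10
  H: 14
  O: 1
Molecular formula: C10H14O.
  M = 10(12.011) + 14(1.008) + 15.999
    = 120.110 + 14.112 + 15.999 = 150.221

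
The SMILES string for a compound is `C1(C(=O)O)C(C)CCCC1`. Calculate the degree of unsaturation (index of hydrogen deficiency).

2

Atom tally by fragment:
  cyclohexane ring core → C:6 H:12
  (− 2 ring H displaced by substituents)
  + COOH → C:1 H:1 O:2
  + CH3 → C:1 H:3
Element totals:
  C: 8
  H: 14
  O: 2
Molecular formula: C8H14O2.
DoU = (2C + 2 + N − H − X) / 2 = (2·8 + 2 + 0 − 14 − 0) / 2 = 2.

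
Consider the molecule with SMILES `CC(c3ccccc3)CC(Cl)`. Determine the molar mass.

Atom tally by fragment:
  CH3 → C:1 H:3
  CH(C6H5) → C:7 H:6
  CH2 → C:1 H:2
  CH2Cl → C:1 H:2 Cl:1
Element totals:
  C: 10
  H: 13
  Cl: 1
Molecular formula: C10H13Cl.
  M = 10(12.011) + 13(1.008) + 35.45
    = 120.110 + 13.104 + 35.450 = 168.664

168.66 g/mol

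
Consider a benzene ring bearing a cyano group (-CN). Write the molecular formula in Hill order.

Atom tally by fragment:
  benzene ring core → C:6 H:6
  (− 1 ring H displaced by substituents)
  + CN → C:1 N:1
Element totals:
  C: 7
  H: 5
  N: 1

C7H5N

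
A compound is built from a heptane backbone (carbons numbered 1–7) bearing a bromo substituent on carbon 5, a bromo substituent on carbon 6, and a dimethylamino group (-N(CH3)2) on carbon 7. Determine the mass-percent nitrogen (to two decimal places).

Atom tally by fragment:
  CH3 → C:1 H:3
  CH2 → C:1 H:2
  CH2 → C:1 H:2
  CH2 → C:1 H:2
  CH(Br) → C:1 H:1 Br:1
  CH(Br) → C:1 H:1 Br:1
  CH2N(CH3)2 → C:3 H:8 N:1
Element totals:
  C: 9
  H: 19
  Br: 2
  N: 1
Molecular formula: C9H19Br2N.
Molar mass = 301.066 g/mol.
Mass from N: 1 × 14.007 = 14.007 g/mol.
%N = 14.007 / 301.066 × 100 = 4.65%.

4.65%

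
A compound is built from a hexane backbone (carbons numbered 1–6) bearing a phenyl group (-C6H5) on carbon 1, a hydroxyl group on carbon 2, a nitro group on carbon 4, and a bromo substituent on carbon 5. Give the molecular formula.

Atom tally by fragment:
  C6H5CH2 → C:7 H:7
  CH(OH) → C:1 H:2 O:1
  CH2 → C:1 H:2
  CH(NO2) → C:1 H:1 N:1 O:2
  CH(Br) → C:1 H:1 Br:1
  CH3 → C:1 H:3
Element totals:
  C: 12
  H: 16
  Br: 1
  N: 1
  O: 3

C12H16BrNO3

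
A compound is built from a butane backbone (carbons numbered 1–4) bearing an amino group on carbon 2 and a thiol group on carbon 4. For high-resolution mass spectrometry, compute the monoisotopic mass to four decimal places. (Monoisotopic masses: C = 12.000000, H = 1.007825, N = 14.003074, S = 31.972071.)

Atom tally by fragment:
  CH3 → C:1 H:3
  CH(NH2) → C:1 H:3 N:1
  CH2 → C:1 H:2
  CH2SH → C:1 H:3 S:1
Element totals:
  C: 4
  H: 11
  N: 1
  S: 1
Molecular formula: C4H11NS.
  M = 4(12.0) + 11(1.007825) + 14.003074 + 31.972071
    = 48.000000 + 11.086075 + 14.003074 + 31.972071 = 105.061220

105.0612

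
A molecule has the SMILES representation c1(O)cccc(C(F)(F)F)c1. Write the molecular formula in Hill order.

Atom tally by fragment:
  benzene ring core → C:6 H:6
  (− 2 ring H displaced by substituents)
  + OH → O:1 H:1
  + CF3 → C:1 F:3
Element totals:
  C: 7
  H: 5
  F: 3
  O: 1

C7H5F3O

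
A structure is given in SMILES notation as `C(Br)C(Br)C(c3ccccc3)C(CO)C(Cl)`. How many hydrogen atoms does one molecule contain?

15

Atom tally by fragment:
  BrCH2 → C:1 H:2 Br:1
  CH(Br) → C:1 H:1 Br:1
  CH(C6H5) → C:7 H:6
  CH(CH2OH) → C:2 H:4 O:1
  CH2Cl → C:1 H:2 Cl:1
Element totals:
  C: 12
  H: 15
  Br: 2
  Cl: 1
  O: 1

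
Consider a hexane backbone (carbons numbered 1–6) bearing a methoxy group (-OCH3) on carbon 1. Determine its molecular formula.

C7H16O

Atom tally by fragment:
  CH3OCH2 → C:2 H:5 O:1
  CH2 → C:1 H:2
  CH2 → C:1 H:2
  CH2 → C:1 H:2
  CH2 → C:1 H:2
  CH3 → C:1 H:3
Element totals:
  C: 7
  H: 16
  O: 1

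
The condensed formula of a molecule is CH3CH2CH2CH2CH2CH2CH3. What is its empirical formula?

Atom tally by fragment:
  CH3 → C:1 H:3
  CH2 → C:1 H:2
  CH2 → C:1 H:2
  CH2 → C:1 H:2
  CH2 → C:1 H:2
  CH2 → C:1 H:2
  CH3 → C:1 H:3
Element totals:
  C: 7
  H: 16
Molecular formula: C7H16.
gcd of subscripts (7, 16) = 1, so the empirical formula equals the molecular formula.

C7H16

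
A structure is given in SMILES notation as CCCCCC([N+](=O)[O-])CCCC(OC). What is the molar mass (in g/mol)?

Atom tally by fragment:
  CH3 → C:1 H:3
  CH2 → C:1 H:2
  CH2 → C:1 H:2
  CH2 → C:1 H:2
  CH2 → C:1 H:2
  CH(NO2) → C:1 H:1 N:1 O:2
  CH2 → C:1 H:2
  CH2 → C:1 H:2
  CH2 → C:1 H:2
  CH2OCH3 → C:2 H:5 O:1
Element totals:
  C: 11
  H: 23
  N: 1
  O: 3
Molecular formula: C11H23NO3.
  M = 11(12.011) + 23(1.008) + 14.007 + 3(15.999)
    = 132.121 + 23.184 + 14.007 + 47.997 = 217.309

217.31 g/mol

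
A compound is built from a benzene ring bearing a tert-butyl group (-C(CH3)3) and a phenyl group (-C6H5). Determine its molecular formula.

Atom tally by fragment:
  benzene ring core → C:6 H:6
  (− 2 ring H displaced by substituents)
  + C(CH3)3 → C:4 H:9
  + C6H5 → C:6 H:5
Element totals:
  C: 16
  H: 18

C16H18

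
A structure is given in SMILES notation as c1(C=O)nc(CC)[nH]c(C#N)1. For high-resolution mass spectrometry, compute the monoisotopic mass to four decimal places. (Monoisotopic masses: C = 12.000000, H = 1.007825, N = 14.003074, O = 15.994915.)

149.0589

Atom tally by fragment:
  imidazole ring core → C:3 H:4 N:2
  (− 3 ring H displaced by substituents)
  + CHO → C:1 H:1 O:1
  + C2H5 → C:2 H:5
  + CN → C:1 N:1
Element totals:
  C: 7
  H: 7
  N: 3
  O: 1
Molecular formula: C7H7N3O.
  M = 7(12.0) + 7(1.007825) + 3(14.003074) + 15.994915
    = 84.000000 + 7.054775 + 42.009222 + 15.994915 = 149.058912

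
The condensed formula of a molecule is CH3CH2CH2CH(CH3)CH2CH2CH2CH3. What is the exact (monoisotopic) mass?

128.1565

Atom tally by fragment:
  CH3 → C:1 H:3
  CH2 → C:1 H:2
  CH2 → C:1 H:2
  CH(CH3) → C:2 H:4
  CH2 → C:1 H:2
  CH2 → C:1 H:2
  CH2 → C:1 H:2
  CH3 → C:1 H:3
Element totals:
  C: 9
  H: 20
Molecular formula: C9H20.
  M = 9(12.0) + 20(1.007825)
    = 108.000000 + 20.156500 = 128.156500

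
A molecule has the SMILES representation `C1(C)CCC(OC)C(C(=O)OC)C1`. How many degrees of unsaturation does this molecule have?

Atom tally by fragment:
  cyclohexane ring core → C:6 H:12
  (− 3 ring H displaced by substituents)
  + CH3 → C:1 H:3
  + OCH3 → C:1 H:3 O:1
  + COOCH3 → C:2 H:3 O:2
Element totals:
  C: 10
  H: 18
  O: 3
Molecular formula: C10H18O3.
DoU = (2C + 2 + N − H − X) / 2 = (2·10 + 2 + 0 − 18 − 0) / 2 = 2.

2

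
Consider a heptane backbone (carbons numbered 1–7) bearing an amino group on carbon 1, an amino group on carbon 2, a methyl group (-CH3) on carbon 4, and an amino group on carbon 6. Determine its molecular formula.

Atom tally by fragment:
  H2NCH2 → C:1 H:4 N:1
  CH(NH2) → C:1 H:3 N:1
  CH2 → C:1 H:2
  CH(CH3) → C:2 H:4
  CH2 → C:1 H:2
  CH(NH2) → C:1 H:3 N:1
  CH3 → C:1 H:3
Element totals:
  C: 8
  H: 21
  N: 3

C8H21N3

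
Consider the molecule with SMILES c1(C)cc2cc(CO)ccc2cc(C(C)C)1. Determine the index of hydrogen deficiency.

Atom tally by fragment:
  naphthalene ring system core → C:10 H:8
  (− 3 ring H displaced by substituents)
  + CH3 → C:1 H:3
  + CH2OH → C:1 H:3 O:1
  + CH(CH3)2 → C:3 H:7
Element totals:
  C: 15
  H: 18
  O: 1
Molecular formula: C15H18O.
DoU = (2C + 2 + N − H − X) / 2 = (2·15 + 2 + 0 − 18 − 0) / 2 = 7.

7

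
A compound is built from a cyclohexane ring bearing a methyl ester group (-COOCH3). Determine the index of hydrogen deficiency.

2

Atom tally by fragment:
  cyclohexane ring core → C:6 H:12
  (− 1 ring H displaced by substituents)
  + COOCH3 → C:2 H:3 O:2
Element totals:
  C: 8
  H: 14
  O: 2
Molecular formula: C8H14O2.
DoU = (2C + 2 + N − H − X) / 2 = (2·8 + 2 + 0 − 14 − 0) / 2 = 2.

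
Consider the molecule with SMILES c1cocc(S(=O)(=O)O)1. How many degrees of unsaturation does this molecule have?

Atom tally by fragment:
  furan ring core → C:4 H:4 O:1
  (− 1 ring H displaced by substituents)
  + SO3H → S:1 O:3 H:1
Element totals:
  C: 4
  H: 4
  O: 4
  S: 1
Molecular formula: C4H4O4S.
DoU = (2C + 2 + N − H − X) / 2 = (2·4 + 2 + 0 − 4 − 0) / 2 = 3.

3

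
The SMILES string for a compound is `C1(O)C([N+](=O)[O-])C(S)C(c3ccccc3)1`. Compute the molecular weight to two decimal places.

Atom tally by fragment:
  cyclobutane ring core → C:4 H:8
  (− 4 ring H displaced by substituents)
  + OH → O:1 H:1
  + NO2 → N:1 O:2
  + SH → S:1 H:1
  + C6H5 → C:6 H:5
Element totals:
  C: 10
  H: 11
  N: 1
  O: 3
  S: 1
Molecular formula: C10H11NO3S.
  M = 10(12.011) + 11(1.008) + 14.007 + 3(15.999) + 32.06
    = 120.110 + 11.088 + 14.007 + 47.997 + 32.060 = 225.262

225.26 g/mol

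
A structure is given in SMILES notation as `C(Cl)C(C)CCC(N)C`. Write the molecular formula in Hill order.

C7H16ClN

Atom tally by fragment:
  ClCH2 → C:1 H:2 Cl:1
  CH(CH3) → C:2 H:4
  CH2 → C:1 H:2
  CH2 → C:1 H:2
  CH(NH2) → C:1 H:3 N:1
  CH3 → C:1 H:3
Element totals:
  C: 7
  H: 16
  Cl: 1
  N: 1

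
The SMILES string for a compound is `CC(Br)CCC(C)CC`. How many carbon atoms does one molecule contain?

8

Atom tally by fragment:
  CH3 → C:1 H:3
  CH(Br) → C:1 H:1 Br:1
  CH2 → C:1 H:2
  CH2 → C:1 H:2
  CH(CH3) → C:2 H:4
  CH2 → C:1 H:2
  CH3 → C:1 H:3
Element totals:
  C: 8
  H: 17
  Br: 1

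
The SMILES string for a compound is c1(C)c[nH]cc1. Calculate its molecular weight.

Atom tally by fragment:
  pyrrole ring core → C:4 H:5 N:1
  (− 1 ring H displaced by substituents)
  + CH3 → C:1 H:3
Element totals:
  C: 5
  H: 7
  N: 1
Molecular formula: C5H7N.
  M = 5(12.011) + 7(1.008) + 14.007
    = 60.055 + 7.056 + 14.007 = 81.118

81.12 g/mol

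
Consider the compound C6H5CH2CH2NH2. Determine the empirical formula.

C8H11N

Element totals:
  C: 8
  H: 11
  N: 1
Molecular formula: C8H11N.
gcd of subscripts (8, 11, 1) = 1, so the empirical formula equals the molecular formula.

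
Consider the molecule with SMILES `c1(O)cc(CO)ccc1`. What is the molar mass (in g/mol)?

124.14 g/mol

Atom tally by fragment:
  benzene ring core → C:6 H:6
  (− 2 ring H displaced by substituents)
  + OH → O:1 H:1
  + CH2OH → C:1 H:3 O:1
Element totals:
  C: 7
  H: 8
  O: 2
Molecular formula: C7H8O2.
  M = 7(12.011) + 8(1.008) + 2(15.999)
    = 84.077 + 8.064 + 31.998 = 124.139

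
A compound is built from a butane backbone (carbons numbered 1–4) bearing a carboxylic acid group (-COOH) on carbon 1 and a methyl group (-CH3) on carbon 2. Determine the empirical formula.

Atom tally by fragment:
  HOOCCH2 → C:2 H:3 O:2
  CH(CH3) → C:2 H:4
  CH2 → C:1 H:2
  CH3 → C:1 H:3
Element totals:
  C: 6
  H: 12
  O: 2
Molecular formula: C6H12O2.
gcd of subscripts = 2; dividing each by 2:
  C: 6/2 = 3
  H: 12/2 = 6
  O: 2/2 = 1

C3H6O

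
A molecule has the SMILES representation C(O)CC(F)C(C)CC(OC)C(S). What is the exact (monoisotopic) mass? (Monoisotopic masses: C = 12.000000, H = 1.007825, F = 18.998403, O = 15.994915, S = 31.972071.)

210.1090

Atom tally by fragment:
  HOCH2 → C:1 H:3 O:1
  CH2 → C:1 H:2
  CH(F) → C:1 H:1 F:1
  CH(CH3) → C:2 H:4
  CH2 → C:1 H:2
  CH(OCH3) → C:2 H:4 O:1
  CH2SH → C:1 H:3 S:1
Element totals:
  C: 9
  H: 19
  F: 1
  O: 2
  S: 1
Molecular formula: C9H19FO2S.
  M = 9(12.0) + 19(1.007825) + 18.998403 + 2(15.994915) + 31.972071
    = 108.000000 + 19.148675 + 18.998403 + 31.989830 + 31.972071 = 210.108979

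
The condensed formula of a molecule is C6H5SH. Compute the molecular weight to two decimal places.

Atom tally by fragment:
  benzene ring core → C:6 H:6
  (− 1 ring H displaced by substituents)
  + SH → S:1 H:1
Element totals:
  C: 6
  H: 6
  S: 1
Molecular formula: C6H6S.
  M = 6(12.011) + 6(1.008) + 32.06
    = 72.066 + 6.048 + 32.060 = 110.174

110.17 g/mol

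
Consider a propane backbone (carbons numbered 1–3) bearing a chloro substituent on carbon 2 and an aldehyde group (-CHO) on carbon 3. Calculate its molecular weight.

Atom tally by fragment:
  CH3 → C:1 H:3
  CH(Cl) → C:1 H:1 Cl:1
  CH2CHO → C:2 H:3 O:1
Element totals:
  C: 4
  H: 7
  Cl: 1
  O: 1
Molecular formula: C4H7ClO.
  M = 4(12.011) + 7(1.008) + 35.45 + 15.999
    = 48.044 + 7.056 + 35.450 + 15.999 = 106.549

106.55 g/mol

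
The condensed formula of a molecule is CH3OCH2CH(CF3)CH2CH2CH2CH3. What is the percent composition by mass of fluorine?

30.94%

Atom tally by fragment:
  CH3OCH2 → C:2 H:5 O:1
  CH(CF3) → C:2 H:1 F:3
  CH2 → C:1 H:2
  CH2 → C:1 H:2
  CH2 → C:1 H:2
  CH3 → C:1 H:3
Element totals:
  C: 8
  H: 15
  F: 3
  O: 1
Molecular formula: C8H15F3O.
Molar mass = 184.201 g/mol.
Mass from F: 3 × 18.998 = 56.994 g/mol.
%F = 56.994 / 184.201 × 100 = 30.94%.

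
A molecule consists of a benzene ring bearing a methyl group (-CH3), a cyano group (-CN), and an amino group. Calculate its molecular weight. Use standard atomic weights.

Atom tally by fragment:
  benzene ring core → C:6 H:6
  (− 3 ring H displaced by substituents)
  + CH3 → C:1 H:3
  + CN → C:1 N:1
  + NH2 → N:1 H:2
Element totals:
  C: 8
  H: 8
  N: 2
Molecular formula: C8H8N2.
  M = 8(12.011) + 8(1.008) + 2(14.007)
    = 96.088 + 8.064 + 28.014 = 132.166

132.17 g/mol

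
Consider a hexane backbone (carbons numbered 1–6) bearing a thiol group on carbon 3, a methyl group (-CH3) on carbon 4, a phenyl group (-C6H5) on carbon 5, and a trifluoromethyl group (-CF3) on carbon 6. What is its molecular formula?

Atom tally by fragment:
  CH3 → C:1 H:3
  CH2 → C:1 H:2
  CH(SH) → C:1 H:2 S:1
  CH(CH3) → C:2 H:4
  CH(C6H5) → C:7 H:6
  CH2CF3 → C:2 H:2 F:3
Element totals:
  C: 14
  H: 19
  F: 3
  S: 1

C14H19F3S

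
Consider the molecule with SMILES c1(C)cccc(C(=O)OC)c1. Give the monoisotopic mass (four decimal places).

150.0681

Atom tally by fragment:
  benzene ring core → C:6 H:6
  (− 2 ring H displaced by substituents)
  + CH3 → C:1 H:3
  + COOCH3 → C:2 H:3 O:2
Element totals:
  C: 9
  H: 10
  O: 2
Molecular formula: C9H10O2.
  M = 9(12.0) + 10(1.007825) + 2(15.994915)
    = 108.000000 + 10.078250 + 31.989830 = 150.068080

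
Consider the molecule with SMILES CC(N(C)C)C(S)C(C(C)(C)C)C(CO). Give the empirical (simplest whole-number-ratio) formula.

Atom tally by fragment:
  CH3 → C:1 H:3
  CH(N(CH3)2) → C:3 H:7 N:1
  CH(SH) → C:1 H:2 S:1
  CH(C(CH3)3) → C:5 H:10
  CH2CH2OH → C:2 H:5 O:1
Element totals:
  C: 12
  H: 27
  N: 1
  O: 1
  S: 1
Molecular formula: C12H27NOS.
gcd of subscripts (12, 27, 1, 1, 1) = 1, so the empirical formula equals the molecular formula.

C12H27NOS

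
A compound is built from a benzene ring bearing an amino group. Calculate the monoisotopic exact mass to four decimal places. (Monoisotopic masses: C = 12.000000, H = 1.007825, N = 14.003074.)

Atom tally by fragment:
  benzene ring core → C:6 H:6
  (− 1 ring H displaced by substituents)
  + NH2 → N:1 H:2
Element totals:
  C: 6
  H: 7
  N: 1
Molecular formula: C6H7N.
  M = 6(12.0) + 7(1.007825) + 14.003074
    = 72.000000 + 7.054775 + 14.003074 = 93.057849

93.0578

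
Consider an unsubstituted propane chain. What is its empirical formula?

C3H8

Atom tally by fragment:
  CH3 → C:1 H:3
  CH2 → C:1 H:2
  CH3 → C:1 H:3
Element totals:
  C: 3
  H: 8
Molecular formula: C3H8.
gcd of subscripts (3, 8) = 1, so the empirical formula equals the molecular formula.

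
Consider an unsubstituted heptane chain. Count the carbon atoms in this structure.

7

Atom tally by fragment:
  CH3 → C:1 H:3
  CH2 → C:1 H:2
  CH2 → C:1 H:2
  CH2 → C:1 H:2
  CH2 → C:1 H:2
  CH2 → C:1 H:2
  CH3 → C:1 H:3
Element totals:
  C: 7
  H: 16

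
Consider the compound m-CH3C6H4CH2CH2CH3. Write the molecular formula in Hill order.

Atom tally by fragment:
  benzene ring core → C:6 H:6
  (− 2 ring H displaced by substituents)
  + CH3 → C:1 H:3
  + CH2CH2CH3 → C:3 H:7
Element totals:
  C: 10
  H: 14

C10H14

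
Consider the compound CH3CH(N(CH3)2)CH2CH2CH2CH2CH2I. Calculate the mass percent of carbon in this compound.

Atom tally by fragment:
  CH3 → C:1 H:3
  CH(N(CH3)2) → C:3 H:7 N:1
  CH2 → C:1 H:2
  CH2 → C:1 H:2
  CH2 → C:1 H:2
  CH2 → C:1 H:2
  CH2I → C:1 H:2 I:1
Element totals:
  C: 9
  H: 20
  I: 1
  N: 1
Molecular formula: C9H20IN.
Molar mass = 269.170 g/mol.
Mass from C: 9 × 12.011 = 108.099 g/mol.
%C = 108.099 / 269.170 × 100 = 40.16%.

40.16%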